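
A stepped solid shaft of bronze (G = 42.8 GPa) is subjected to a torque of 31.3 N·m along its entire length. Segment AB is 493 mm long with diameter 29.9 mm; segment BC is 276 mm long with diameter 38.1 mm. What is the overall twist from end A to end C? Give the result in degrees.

0.319°

J_AB = π(0.0299)⁴/32 = 7.85×10^-8 m⁴; J_BC = π(0.0381)⁴/32 = 2.07×10^-7 m⁴.
θ = (T/G)·Σ L_i/J_i = (31.30/42.8×10⁹)·(0.493/7.85×10^-8 + 0.276/2.07×10^-7) = 5.570×10^-3 rad.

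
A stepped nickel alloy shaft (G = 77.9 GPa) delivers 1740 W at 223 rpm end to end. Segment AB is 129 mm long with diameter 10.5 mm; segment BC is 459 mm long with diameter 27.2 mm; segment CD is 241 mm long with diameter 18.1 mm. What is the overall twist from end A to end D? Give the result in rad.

0.133 rad

ω = 2π·223/60 = 23.35 rad/s, so T = P/ω = 1740 / 23.35 = 74.51 N·m.
J_AB = π(0.0105)⁴/32 = 1.19×10^-9 m⁴; J_BC = π(0.0272)⁴/32 = 5.37×10^-8 m⁴; J_CD = π(0.0181)⁴/32 = 1.05×10^-8 m⁴.
θ = (T/G)·Σ L_i/J_i = (74.51/77.9×10⁹)·(0.129/1.19×10^-9 + 0.459/5.37×10^-8 + 0.241/1.05×10^-8) = 0.1334 rad.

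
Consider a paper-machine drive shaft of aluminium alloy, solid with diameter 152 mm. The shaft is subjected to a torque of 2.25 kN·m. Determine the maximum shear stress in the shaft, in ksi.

J = πd⁴/32 = π(0.152)⁴/32 = 5.241×10^-5 m⁴.
τ_max = T·r/J = 2250 × 0.0760 / 5.241×10^-5 = 3.263×10^6 Pa.

0.473 ksi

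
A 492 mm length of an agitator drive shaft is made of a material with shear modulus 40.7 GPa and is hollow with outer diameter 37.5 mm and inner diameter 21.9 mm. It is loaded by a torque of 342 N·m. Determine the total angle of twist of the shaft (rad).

J = π(d_o⁴ − d_i⁴)/32 = π(0.0375⁴ − 0.0219⁴)/32 = 1.716×10^-7 m⁴.
θ = T·L/(G·J) = 342.0 × 0.492 / (40.7×10⁹ × 1.716×10^-7) = 0.02410 rad.

0.0241 rad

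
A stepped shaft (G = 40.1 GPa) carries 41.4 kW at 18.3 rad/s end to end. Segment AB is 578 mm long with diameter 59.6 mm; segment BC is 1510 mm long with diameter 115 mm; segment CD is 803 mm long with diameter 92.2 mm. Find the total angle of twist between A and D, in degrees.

2.16°

ω = 18.3 rad/s, so T = P/ω = 41.4×10³ / 18.30 = 2262 N·m.
J_AB = π(0.0596)⁴/32 = 1.24×10^-6 m⁴; J_BC = π(0.115)⁴/32 = 1.72×10^-5 m⁴; J_CD = π(0.0922)⁴/32 = 7.09×10^-6 m⁴.
θ = (T/G)·Σ L_i/J_i = (2262/40.1×10⁹)·(0.578/1.24×10^-6 + 1.51/1.72×10^-5 + 0.803/7.09×10^-6) = 0.03767 rad.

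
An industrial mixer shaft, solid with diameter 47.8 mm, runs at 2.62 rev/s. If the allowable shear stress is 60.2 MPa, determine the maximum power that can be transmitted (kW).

J = πd⁴/32 = π(0.0478)⁴/32 = 5.125×10^-7 m⁴.
T_max = τ_allow·J/r = 6.02×10^7 × 5.125×10^-7 / 0.0239 = 1291 N·m.
ω = 2π·2.62 = 16.46 rad/s, so P_max = T_max·ω = 2.125×10^4 W.

21.3 kW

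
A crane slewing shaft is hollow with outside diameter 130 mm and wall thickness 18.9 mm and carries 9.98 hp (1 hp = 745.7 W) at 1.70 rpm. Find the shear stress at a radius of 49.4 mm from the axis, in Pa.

9.86e7 Pa

ω = 2π·1.70/60 = 0.1780 rad/s, so T = P/ω = 9.98×745.7 / 0.1780 = 41800 N·m.
J = π(d_o⁴ − d_i⁴)/32 = π(0.130⁴ − 0.0922⁴)/32 = 2.095×10^-5 m⁴.
Shear stress varies linearly with radius: τ = T·r/J = 41800 × 0.0494 / 2.095×10^-5 = 9.860×10^7 Pa.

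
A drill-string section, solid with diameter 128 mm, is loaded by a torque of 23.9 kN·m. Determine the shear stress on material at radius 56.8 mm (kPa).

51500 kPa

J = πd⁴/32 = π(0.128)⁴/32 = 2.635×10^-5 m⁴.
Shear stress varies linearly with radius: τ = T·r/J = 23900 × 0.0568 / 2.635×10^-5 = 5.151×10^7 Pa.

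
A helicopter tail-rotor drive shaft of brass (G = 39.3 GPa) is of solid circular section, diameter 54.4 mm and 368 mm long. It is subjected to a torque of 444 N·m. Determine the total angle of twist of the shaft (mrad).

4.84 mrad

J = πd⁴/32 = π(0.0544)⁴/32 = 8.598×10^-7 m⁴.
θ = T·L/(G·J) = 444.0 × 0.368 / (39.3×10⁹ × 8.598×10^-7) = 4.836×10^-3 rad.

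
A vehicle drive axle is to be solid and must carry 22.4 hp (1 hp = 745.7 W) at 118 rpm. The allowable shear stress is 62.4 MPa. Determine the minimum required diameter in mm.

48.0 mm

ω = 2π·118/60 = 12.36 rad/s, so T = P/ω = 22.4×745.7 / 12.36 = 1352 N·m.
For a solid shaft τ_max = 16T/(πd³), so d = (16T/(π τ_allow))^(1/3) = (16·1352/(π·6.24×10^7))^(1/3) = 0.04796 m.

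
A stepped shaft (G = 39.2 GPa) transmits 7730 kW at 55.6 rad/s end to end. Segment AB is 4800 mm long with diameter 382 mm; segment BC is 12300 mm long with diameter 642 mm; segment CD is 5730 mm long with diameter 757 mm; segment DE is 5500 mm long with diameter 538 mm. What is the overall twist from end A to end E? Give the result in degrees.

ω = 55.6 rad/s, so T = P/ω = 7730×10³ / 55.60 = 139000 N·m.
J_AB = π(0.382)⁴/32 = 2.09×10^-3 m⁴; J_BC = π(0.642)⁴/32 = 0.0167 m⁴; J_CD = π(0.757)⁴/32 = 0.0322 m⁴; J_DE = π(0.538)⁴/32 = 8.22×10^-3 m⁴.
θ = (T/G)·Σ L_i/J_i = (139000/39.2×10⁹)·(4.80/2.09×10^-3 + 12.3/0.0167 + 5.73/0.0322 + 5.50/8.22×10^-3) = 0.01376 rad.

0.788°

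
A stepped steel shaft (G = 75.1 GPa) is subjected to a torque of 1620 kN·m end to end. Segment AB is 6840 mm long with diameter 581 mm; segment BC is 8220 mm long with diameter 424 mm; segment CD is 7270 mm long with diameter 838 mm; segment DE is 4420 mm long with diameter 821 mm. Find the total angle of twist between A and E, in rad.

0.0744 rad

J_AB = π(0.581)⁴/32 = 0.0112 m⁴; J_BC = π(0.424)⁴/32 = 3.17×10^-3 m⁴; J_CD = π(0.838)⁴/32 = 0.0484 m⁴; J_DE = π(0.821)⁴/32 = 0.0446 m⁴.
θ = (T/G)·Σ L_i/J_i = (1.620e6/75.1×10⁹)·(6.84/0.0112 + 8.22/3.17×10^-3 + 7.27/0.0484 + 4.42/0.0446) = 0.07445 rad.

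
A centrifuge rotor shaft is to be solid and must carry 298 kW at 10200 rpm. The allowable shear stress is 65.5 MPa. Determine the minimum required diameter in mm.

27.9 mm

ω = 2π·10200/60 = 1068 rad/s, so T = P/ω = 298×10³ / 1068 = 279.0 N·m.
For a solid shaft τ_max = 16T/(πd³), so d = (16T/(π τ_allow))^(1/3) = (16·279.0/(π·6.55×10^7))^(1/3) = 0.02789 m.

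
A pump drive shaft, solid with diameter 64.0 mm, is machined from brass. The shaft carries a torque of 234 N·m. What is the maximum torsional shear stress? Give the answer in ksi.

J = πd⁴/32 = π(0.0640)⁴/32 = 1.647×10^-6 m⁴.
τ_max = T·r/J = 234.0 × 0.0320 / 1.647×10^-6 = 4.546×10^6 Pa.

0.659 ksi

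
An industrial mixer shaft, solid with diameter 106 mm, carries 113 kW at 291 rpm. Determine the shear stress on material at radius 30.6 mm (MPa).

ω = 2π·291/60 = 30.47 rad/s, so T = P/ω = 113×10³ / 30.47 = 3708 N·m.
J = πd⁴/32 = π(0.106)⁴/32 = 1.239×10^-5 m⁴.
Shear stress varies linearly with radius: τ = T·r/J = 3708 × 0.0306 / 1.239×10^-5 = 9.155×10^6 Pa.

9.15 MPa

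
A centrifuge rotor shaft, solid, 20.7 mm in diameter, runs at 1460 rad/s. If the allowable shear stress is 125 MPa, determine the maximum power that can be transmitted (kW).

318 kW

J = πd⁴/32 = π(0.0207)⁴/32 = 1.803×10^-8 m⁴.
T_max = τ_allow·J/r = 1.25×10^8 × 1.803×10^-8 / 0.0103 = 217.7 N·m.
ω = 1460 rad/s, so P_max = T_max·ω = 3.178×10^5 W.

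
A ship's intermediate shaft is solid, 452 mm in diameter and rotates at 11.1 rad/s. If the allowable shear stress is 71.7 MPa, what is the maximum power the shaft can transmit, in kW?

J = πd⁴/32 = π(0.452)⁴/32 = 4.098×10^-3 m⁴.
T_max = τ_allow·J/r = 7.17×10^7 × 4.098×10^-3 / 0.226 = 1.300e6 N·m.
ω = 11.1 rad/s, so P_max = T_max·ω = 1.443×10^7 W.

14400 kW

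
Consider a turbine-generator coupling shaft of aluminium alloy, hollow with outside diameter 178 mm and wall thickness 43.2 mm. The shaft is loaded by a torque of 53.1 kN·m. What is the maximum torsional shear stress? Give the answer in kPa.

J = π(d_o⁴ − d_i⁴)/32 = π(0.178⁴ − 0.0916⁴)/32 = 9.164×10^-5 m⁴.
τ_max = T·r/J = 53100 × 0.0890 / 9.164×10^-5 = 5.157×10^7 Pa.

51600 kPa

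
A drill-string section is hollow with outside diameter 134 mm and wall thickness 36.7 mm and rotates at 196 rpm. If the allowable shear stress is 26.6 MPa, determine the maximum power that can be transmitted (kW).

247 kW

J = π(d_o⁴ − d_i⁴)/32 = π(0.134⁴ − 0.0606⁴)/32 = 3.033×10^-5 m⁴.
T_max = τ_allow·J/r = 2.66×10^7 × 3.033×10^-5 / 0.0670 = 12040 N·m.
ω = 2π·196/60 = 20.53 rad/s, so P_max = T_max·ω = 2.471×10^5 W.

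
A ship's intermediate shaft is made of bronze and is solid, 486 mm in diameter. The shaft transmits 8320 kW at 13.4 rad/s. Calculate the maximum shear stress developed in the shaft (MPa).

ω = 13.4 rad/s, so T = P/ω = 8320×10³ / 13.40 = 620900 N·m.
J = πd⁴/32 = π(0.486)⁴/32 = 5.477×10^-3 m⁴.
τ_max = T·r/J = 620900 × 0.243 / 5.477×10^-3 = 2.755×10^7 Pa.

27.5 MPa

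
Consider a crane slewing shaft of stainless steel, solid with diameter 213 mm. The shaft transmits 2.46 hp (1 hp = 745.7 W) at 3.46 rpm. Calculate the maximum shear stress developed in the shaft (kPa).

ω = 2π·3.46/60 = 0.3623 rad/s, so T = P/ω = 2.46×745.7 / 0.3623 = 5063 N·m.
J = πd⁴/32 = π(0.213)⁴/32 = 2.021×10^-4 m⁴.
τ_max = T·r/J = 5063 × 0.106 / 2.021×10^-4 = 2.668×10^6 Pa.

2670 kPa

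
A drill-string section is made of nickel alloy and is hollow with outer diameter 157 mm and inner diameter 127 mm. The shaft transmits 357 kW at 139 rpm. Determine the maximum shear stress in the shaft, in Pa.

ω = 2π·139/60 = 14.56 rad/s, so T = P/ω = 357×10³ / 14.56 = 24530 N·m.
J = π(d_o⁴ − d_i⁴)/32 = π(0.157⁴ − 0.127⁴)/32 = 3.411×10^-5 m⁴.
τ_max = T·r/J = 24530 × 0.0785 / 3.411×10^-5 = 5.645×10^7 Pa.

5.64e7 Pa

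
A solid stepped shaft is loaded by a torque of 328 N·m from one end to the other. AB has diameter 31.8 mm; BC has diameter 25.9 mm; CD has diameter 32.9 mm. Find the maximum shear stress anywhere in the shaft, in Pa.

9.61e7 Pa

Under the same torque, τ_max = 16T/(πd³) is largest where d is smallest — segment BC (d = 25.9 mm).
τ_max = 16·328.0/(π·(0.0259)³) = 9.615×10^7 Pa.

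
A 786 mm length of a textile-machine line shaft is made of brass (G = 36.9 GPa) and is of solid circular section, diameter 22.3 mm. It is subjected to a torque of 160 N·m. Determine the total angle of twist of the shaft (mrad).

140 mrad

J = πd⁴/32 = π(0.0223)⁴/32 = 2.428×10^-8 m⁴.
θ = T·L/(G·J) = 160.0 × 0.786 / (36.9×10⁹ × 2.428×10^-8) = 0.1404 rad.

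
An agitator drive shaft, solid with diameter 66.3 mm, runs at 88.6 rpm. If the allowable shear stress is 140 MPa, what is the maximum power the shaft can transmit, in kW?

J = πd⁴/32 = π(0.0663)⁴/32 = 1.897×10^-6 m⁴.
T_max = τ_allow·J/r = 1.40×10^8 × 1.897×10^-6 / 0.0331 = 8011 N·m.
ω = 2π·88.6/60 = 9.278 rad/s, so P_max = T_max·ω = 7.433×10^4 W.

74.3 kW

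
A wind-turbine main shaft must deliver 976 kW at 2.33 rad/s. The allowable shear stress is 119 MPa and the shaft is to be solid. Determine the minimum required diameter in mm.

262 mm

ω = 2.33 rad/s, so T = P/ω = 976×10³ / 2.330 = 418900 N·m.
For a solid shaft τ_max = 16T/(πd³), so d = (16T/(π τ_allow))^(1/3) = (16·418900/(π·1.19×10^8))^(1/3) = 0.2617 m.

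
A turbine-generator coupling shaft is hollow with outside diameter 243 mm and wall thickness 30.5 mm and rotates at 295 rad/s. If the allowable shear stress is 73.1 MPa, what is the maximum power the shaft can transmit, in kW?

J = π(d_o⁴ − d_i⁴)/32 = π(0.243⁴ − 0.182⁴)/32 = 2.346×10^-4 m⁴.
T_max = τ_allow·J/r = 7.31×10^7 × 2.346×10^-4 / 0.121 = 141100 N·m.
ω = 295 rad/s, so P_max = T_max·ω = 4.164×10^7 W.

41600 kW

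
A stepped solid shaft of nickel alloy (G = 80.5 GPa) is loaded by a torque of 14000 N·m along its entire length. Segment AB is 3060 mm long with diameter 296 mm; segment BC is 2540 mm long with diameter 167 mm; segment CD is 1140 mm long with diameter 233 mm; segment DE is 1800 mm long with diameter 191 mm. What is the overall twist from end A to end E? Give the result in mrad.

9.57 mrad

J_AB = π(0.296)⁴/32 = 7.54×10^-4 m⁴; J_BC = π(0.167)⁴/32 = 7.64×10^-5 m⁴; J_CD = π(0.233)⁴/32 = 2.89×10^-4 m⁴; J_DE = π(0.191)⁴/32 = 1.31×10^-4 m⁴.
θ = (T/G)·Σ L_i/J_i = (14000/80.5×10⁹)·(3.06/7.54×10^-4 + 2.54/7.64×10^-5 + 1.14/2.89×10^-4 + 1.80/1.31×10^-4) = 9.572×10^-3 rad.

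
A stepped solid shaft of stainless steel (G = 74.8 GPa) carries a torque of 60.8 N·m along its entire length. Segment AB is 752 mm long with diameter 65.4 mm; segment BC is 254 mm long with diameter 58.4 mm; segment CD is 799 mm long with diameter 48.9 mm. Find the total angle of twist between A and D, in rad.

0.00168 rad

J_AB = π(0.0654)⁴/32 = 1.80×10^-6 m⁴; J_BC = π(0.0584)⁴/32 = 1.14×10^-6 m⁴; J_CD = π(0.0489)⁴/32 = 5.61×10^-7 m⁴.
θ = (T/G)·Σ L_i/J_i = (60.80/74.8×10⁹)·(0.752/1.80×10^-6 + 0.254/1.14×10^-6 + 0.799/5.61×10^-7) = 1.678×10^-3 rad.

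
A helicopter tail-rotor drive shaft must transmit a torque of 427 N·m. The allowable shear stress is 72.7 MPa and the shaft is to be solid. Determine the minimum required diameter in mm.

31.0 mm

For a solid shaft τ_max = 16T/(πd³), so d = (16T/(π τ_allow))^(1/3) = (16·427.0/(π·7.27×10^7))^(1/3) = 0.03104 m.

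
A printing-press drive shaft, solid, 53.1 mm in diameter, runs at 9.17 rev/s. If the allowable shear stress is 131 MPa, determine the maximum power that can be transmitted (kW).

222 kW

J = πd⁴/32 = π(0.0531)⁴/32 = 7.805×10^-7 m⁴.
T_max = τ_allow·J/r = 1.31×10^8 × 7.805×10^-7 / 0.0266 = 3851 N·m.
ω = 2π·9.17 = 57.62 rad/s, so P_max = T_max·ω = 2.219×10^5 W.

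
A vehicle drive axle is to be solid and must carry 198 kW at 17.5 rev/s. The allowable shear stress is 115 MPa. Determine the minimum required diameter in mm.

ω = 2π·17.5 = 110.0 rad/s, so T = P/ω = 198×10³ / 110.0 = 1801 N·m.
For a solid shaft τ_max = 16T/(πd³), so d = (16T/(π τ_allow))^(1/3) = (16·1801/(π·1.15×10^8))^(1/3) = 0.04304 m.

43.0 mm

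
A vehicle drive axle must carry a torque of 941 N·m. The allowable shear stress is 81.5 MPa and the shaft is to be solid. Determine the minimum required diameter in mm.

38.9 mm

For a solid shaft τ_max = 16T/(πd³), so d = (16T/(π τ_allow))^(1/3) = (16·941.0/(π·8.15×10^7))^(1/3) = 0.03889 m.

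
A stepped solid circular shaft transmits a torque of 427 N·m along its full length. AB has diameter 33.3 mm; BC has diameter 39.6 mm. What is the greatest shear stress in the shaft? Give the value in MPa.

58.9 MPa

Under the same torque, τ_max = 16T/(πd³) is largest where d is smallest — segment AB (d = 33.3 mm).
τ_max = 16·427.0/(π·(0.0333)³) = 5.889×10^7 Pa.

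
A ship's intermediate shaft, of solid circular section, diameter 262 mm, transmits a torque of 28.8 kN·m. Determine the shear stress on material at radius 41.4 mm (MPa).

2.58 MPa

J = πd⁴/32 = π(0.262)⁴/32 = 4.626×10^-4 m⁴.
Shear stress varies linearly with radius: τ = T·r/J = 28800 × 0.0414 / 4.626×10^-4 = 2.577×10^6 Pa.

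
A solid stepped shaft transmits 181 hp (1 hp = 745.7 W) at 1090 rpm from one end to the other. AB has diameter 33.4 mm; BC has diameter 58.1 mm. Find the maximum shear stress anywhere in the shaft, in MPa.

ω = 2π·1090/60 = 114.1 rad/s, so T = P/ω = 181×745.7 / 114.1 = 1182 N·m.
Under the same torque, τ_max = 16T/(πd³) is largest where d is smallest — segment AB (d = 33.4 mm).
τ_max = 16·1182/(π·(0.0334)³) = 1.616×10^8 Pa.

162 MPa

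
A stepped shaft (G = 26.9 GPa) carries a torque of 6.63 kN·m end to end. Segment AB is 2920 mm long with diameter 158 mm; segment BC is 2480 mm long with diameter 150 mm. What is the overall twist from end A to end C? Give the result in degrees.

1.38°

J_AB = π(0.158)⁴/32 = 6.12×10^-5 m⁴; J_BC = π(0.150)⁴/32 = 4.97×10^-5 m⁴.
θ = (T/G)·Σ L_i/J_i = (6630/26.9×10⁹)·(2.92/6.12×10^-5 + 2.48/4.97×10^-5) = 0.02406 rad.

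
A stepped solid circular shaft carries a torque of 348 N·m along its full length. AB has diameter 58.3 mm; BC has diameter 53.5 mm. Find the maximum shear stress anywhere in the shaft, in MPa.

Under the same torque, τ_max = 16T/(πd³) is largest where d is smallest — segment BC (d = 53.5 mm).
τ_max = 16·348.0/(π·(0.0535)³) = 1.157×10^7 Pa.

11.6 MPa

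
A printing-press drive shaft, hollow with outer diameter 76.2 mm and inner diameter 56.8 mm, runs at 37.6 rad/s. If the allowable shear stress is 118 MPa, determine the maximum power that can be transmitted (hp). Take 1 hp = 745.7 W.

357 hp

J = π(d_o⁴ − d_i⁴)/32 = π(0.0762⁴ − 0.0568⁴)/32 = 2.288×10^-6 m⁴.
T_max = τ_allow·J/r = 1.18×10^8 × 2.288×10^-6 / 0.0381 = 7086 N·m.
ω = 37.6 rad/s, so P_max = T_max·ω = 2.664×10^5 W.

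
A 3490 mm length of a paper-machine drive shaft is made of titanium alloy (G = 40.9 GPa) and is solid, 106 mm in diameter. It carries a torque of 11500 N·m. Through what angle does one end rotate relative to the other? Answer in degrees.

J = πd⁴/32 = π(0.106)⁴/32 = 1.239×10^-5 m⁴.
θ = T·L/(G·J) = 11500 × 3.49 / (40.9×10⁹ × 1.239×10^-5) = 0.07917 rad.

4.54°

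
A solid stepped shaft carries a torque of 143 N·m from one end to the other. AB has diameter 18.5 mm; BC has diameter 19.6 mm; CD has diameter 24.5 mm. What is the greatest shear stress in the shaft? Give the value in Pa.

Under the same torque, τ_max = 16T/(πd³) is largest where d is smallest — segment AB (d = 18.5 mm).
τ_max = 16·143.0/(π·(0.0185)³) = 1.150×10^8 Pa.

1.15e8 Pa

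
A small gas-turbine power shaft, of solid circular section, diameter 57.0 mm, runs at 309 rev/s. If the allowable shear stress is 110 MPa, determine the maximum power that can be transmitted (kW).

7770 kW

J = πd⁴/32 = π(0.0570)⁴/32 = 1.036×10^-6 m⁴.
T_max = τ_allow·J/r = 1.10×10^8 × 1.036×10^-6 / 0.0285 = 4000 N·m.
ω = 2π·309 = 1942 rad/s, so P_max = T_max·ω = 7.766×10^6 W.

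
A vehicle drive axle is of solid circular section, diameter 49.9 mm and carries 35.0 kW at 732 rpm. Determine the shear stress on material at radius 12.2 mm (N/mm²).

ω = 2π·732/60 = 76.65 rad/s, so T = P/ω = 35.0×10³ / 76.65 = 456.6 N·m.
J = πd⁴/32 = π(0.0499)⁴/32 = 6.087×10^-7 m⁴.
Shear stress varies linearly with radius: τ = T·r/J = 456.6 × 0.0122 / 6.087×10^-7 = 9.151×10^6 Pa.

9.15 N/mm²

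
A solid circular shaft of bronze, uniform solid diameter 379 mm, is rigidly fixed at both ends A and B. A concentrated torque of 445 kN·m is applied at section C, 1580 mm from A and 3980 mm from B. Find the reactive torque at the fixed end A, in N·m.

With uniform GJ and both ends fixed, compatibility θ_AC = θ_CB gives T_A·a = T_B·b, together with T_A + T_B = T₀.
T_A = T₀·b/(a+b) = 445000·3980/5560 = 318500 N·m; T_B = 126500 N·m.

319000 N·m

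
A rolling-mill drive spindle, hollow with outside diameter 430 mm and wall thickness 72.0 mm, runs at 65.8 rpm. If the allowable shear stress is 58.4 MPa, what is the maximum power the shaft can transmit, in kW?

5050 kW

J = π(d_o⁴ − d_i⁴)/32 = π(0.430⁴ − 0.286⁴)/32 = 2.700×10^-3 m⁴.
T_max = τ_allow·J/r = 5.84×10^7 × 2.700×10^-3 / 0.215 = 733300 N·m.
ω = 2π·65.8/60 = 6.891 rad/s, so P_max = T_max·ω = 5.053×10^6 W.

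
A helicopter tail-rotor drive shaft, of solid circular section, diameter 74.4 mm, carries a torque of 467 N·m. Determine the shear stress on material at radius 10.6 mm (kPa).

J = πd⁴/32 = π(0.0744)⁴/32 = 3.008×10^-6 m⁴.
Shear stress varies linearly with radius: τ = T·r/J = 467.0 × 0.0106 / 3.008×10^-6 = 1.646×10^6 Pa.

1650 kPa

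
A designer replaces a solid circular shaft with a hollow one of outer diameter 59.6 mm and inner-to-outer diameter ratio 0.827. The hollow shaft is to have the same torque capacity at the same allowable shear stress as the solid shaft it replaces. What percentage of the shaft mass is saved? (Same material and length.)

Equal τ_max and T ⇒ the solid shaft needs d_s³ = d_o³(1−k⁴), so d_s = 59.6·(1−0.827⁴)^(1/3) = 48.30 mm.
Area ratio A_h/A_s = d_o²(1−k²)/d_s² = (1−k²)/(1−k⁴)^(2/3) = 0.4813.
Mass saving = 1 − 0.4813 = 51.9 %.

51.9 %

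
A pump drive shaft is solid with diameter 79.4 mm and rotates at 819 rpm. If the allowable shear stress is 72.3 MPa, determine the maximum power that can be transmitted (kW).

J = πd⁴/32 = π(0.0794)⁴/32 = 3.902×10^-6 m⁴.
T_max = τ_allow·J/r = 7.23×10^7 × 3.902×10^-6 / 0.0397 = 7106 N·m.
ω = 2π·819/60 = 85.77 rad/s, so P_max = T_max·ω = 6.095×10^5 W.

609 kW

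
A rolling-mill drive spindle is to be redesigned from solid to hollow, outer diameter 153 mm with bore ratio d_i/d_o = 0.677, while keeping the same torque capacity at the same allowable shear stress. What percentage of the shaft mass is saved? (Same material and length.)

Equal τ_max and T ⇒ the solid shaft needs d_s³ = d_o³(1−k⁴), so d_s = 153·(1−0.677⁴)^(1/3) = 141.4 mm.
Area ratio A_h/A_s = d_o²(1−k²)/d_s² = (1−k²)/(1−k⁴)^(2/3) = 0.6339.
Mass saving = 1 − 0.6339 = 36.6 %.

36.6 %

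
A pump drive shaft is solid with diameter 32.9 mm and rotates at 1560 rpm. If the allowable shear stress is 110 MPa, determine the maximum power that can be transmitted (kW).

126 kW

J = πd⁴/32 = π(0.0329)⁴/32 = 1.150×10^-7 m⁴.
T_max = τ_allow·J/r = 1.10×10^8 × 1.150×10^-7 / 0.0164 = 769.1 N·m.
ω = 2π·1560/60 = 163.4 rad/s, so P_max = T_max·ω = 1.257×10^5 W.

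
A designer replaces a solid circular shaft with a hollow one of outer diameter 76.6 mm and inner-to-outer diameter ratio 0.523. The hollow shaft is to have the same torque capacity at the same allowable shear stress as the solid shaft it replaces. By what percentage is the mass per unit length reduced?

Equal τ_max and T ⇒ the solid shaft needs d_s³ = d_o³(1−k⁴), so d_s = 76.6·(1−0.523⁴)^(1/3) = 74.64 mm.
Area ratio A_h/A_s = d_o²(1−k²)/d_s² = (1−k²)/(1−k⁴)^(2/3) = 0.7651.
Mass saving = 1 − 0.7651 = 23.5 %.

23.5 %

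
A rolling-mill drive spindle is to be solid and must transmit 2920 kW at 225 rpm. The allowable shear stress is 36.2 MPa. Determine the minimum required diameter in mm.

259 mm

ω = 2π·225/60 = 23.56 rad/s, so T = P/ω = 2920×10³ / 23.56 = 123900 N·m.
For a solid shaft τ_max = 16T/(πd³), so d = (16T/(π τ_allow))^(1/3) = (16·123900/(π·3.62×10^7))^(1/3) = 0.2593 m.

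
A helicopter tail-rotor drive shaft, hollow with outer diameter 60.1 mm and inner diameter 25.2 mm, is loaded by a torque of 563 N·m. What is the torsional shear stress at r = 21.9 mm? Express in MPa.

J = π(d_o⁴ − d_i⁴)/32 = π(0.0601⁴ − 0.0252⁴)/32 = 1.241×10^-6 m⁴.
Shear stress varies linearly with radius: τ = T·r/J = 563.0 × 0.0219 / 1.241×10^-6 = 9.933×10^6 Pa.

9.93 MPa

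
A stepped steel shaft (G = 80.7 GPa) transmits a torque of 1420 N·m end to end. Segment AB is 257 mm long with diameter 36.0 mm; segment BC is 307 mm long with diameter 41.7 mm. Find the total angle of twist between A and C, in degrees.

2.61°

J_AB = π(0.0360)⁴/32 = 1.65×10^-7 m⁴; J_BC = π(0.0417)⁴/32 = 2.97×10^-7 m⁴.
θ = (T/G)·Σ L_i/J_i = (1420/80.7×10⁹)·(0.257/1.65×10^-7 + 0.307/2.97×10^-7) = 0.04562 rad.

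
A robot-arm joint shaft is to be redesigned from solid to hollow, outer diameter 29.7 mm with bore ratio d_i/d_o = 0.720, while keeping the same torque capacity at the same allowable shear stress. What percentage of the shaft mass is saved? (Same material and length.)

40.7 %

Equal τ_max and T ⇒ the solid shaft needs d_s³ = d_o³(1−k⁴), so d_s = 29.7·(1−0.720⁴)^(1/3) = 26.76 mm.
Area ratio A_h/A_s = d_o²(1−k²)/d_s² = (1−k²)/(1−k⁴)^(2/3) = 0.5933.
Mass saving = 1 − 0.5933 = 40.7 %.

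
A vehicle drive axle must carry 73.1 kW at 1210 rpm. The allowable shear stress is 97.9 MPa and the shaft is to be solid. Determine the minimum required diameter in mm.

31.1 mm

ω = 2π·1210/60 = 126.7 rad/s, so T = P/ω = 73.1×10³ / 126.7 = 576.9 N·m.
For a solid shaft τ_max = 16T/(πd³), so d = (16T/(π τ_allow))^(1/3) = (16·576.9/(π·9.79×10^7))^(1/3) = 0.03108 m.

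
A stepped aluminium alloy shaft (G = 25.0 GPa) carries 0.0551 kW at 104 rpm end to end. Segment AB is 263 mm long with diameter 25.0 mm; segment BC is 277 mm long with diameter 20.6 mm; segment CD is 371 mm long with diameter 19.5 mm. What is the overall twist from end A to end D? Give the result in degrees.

0.564°

ω = 2π·104/60 = 10.89 rad/s, so T = P/ω = 0.0551×10³ / 10.89 = 5.059 N·m.
J_AB = π(0.0250)⁴/32 = 3.83×10^-8 m⁴; J_BC = π(0.0206)⁴/32 = 1.77×10^-8 m⁴; J_CD = π(0.0195)⁴/32 = 1.42×10^-8 m⁴.
θ = (T/G)·Σ L_i/J_i = (5.059/25.0×10⁹)·(0.263/3.83×10^-8 + 0.277/1.77×10^-8 + 0.371/1.42×10^-8) = 9.848×10^-3 rad.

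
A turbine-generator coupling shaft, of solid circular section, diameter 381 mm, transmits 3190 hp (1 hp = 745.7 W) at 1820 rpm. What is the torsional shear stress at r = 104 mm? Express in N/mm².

ω = 2π·1820/60 = 190.6 rad/s, so T = P/ω = 3190×745.7 / 190.6 = 12480 N·m.
J = πd⁴/32 = π(0.381)⁴/32 = 2.069×10^-3 m⁴.
Shear stress varies linearly with radius: τ = T·r/J = 12480 × 0.104 / 2.069×10^-3 = 6.275×10^5 Pa.

0.627 N/mm²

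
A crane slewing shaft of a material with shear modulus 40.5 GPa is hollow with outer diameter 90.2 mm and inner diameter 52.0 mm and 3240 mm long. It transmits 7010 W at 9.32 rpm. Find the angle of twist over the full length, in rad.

0.0994 rad

ω = 2π·9.32/60 = 0.9760 rad/s, so T = P/ω = 7010 / 0.9760 = 7182 N·m.
J = π(d_o⁴ − d_i⁴)/32 = π(0.0902⁴ − 0.0520⁴)/32 = 5.781×10^-6 m⁴.
θ = T·L/(G·J) = 7182 × 3.24 / (40.5×10⁹ × 5.781×10^-6) = 0.09940 rad.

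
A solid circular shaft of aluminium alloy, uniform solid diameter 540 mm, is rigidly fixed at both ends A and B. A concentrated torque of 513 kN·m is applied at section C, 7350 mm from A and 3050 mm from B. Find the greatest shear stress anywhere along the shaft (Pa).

1.17e7 Pa

With uniform GJ and both ends fixed, compatibility θ_AC = θ_CB gives T_A·a = T_B·b, together with T_A + T_B = T₀.
T_A = T₀·b/(a+b) = 513000·3050/10400 = 150400 N·m; T_B = 362600 N·m.
τ in each portion: τ_AC = 4.87×10^6 Pa, τ_CB = 1.17×10^7 Pa; maximum is in CB.
τ_max = T_CB·r/J = 362600·0.270/8.35×10^-3 = 1.173×10^7 Pa.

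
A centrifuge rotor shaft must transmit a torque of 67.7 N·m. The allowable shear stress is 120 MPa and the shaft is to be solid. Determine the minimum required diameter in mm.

14.2 mm

For a solid shaft τ_max = 16T/(πd³), so d = (16T/(π τ_allow))^(1/3) = (16·67.70/(π·1.20×10^8))^(1/3) = 0.01422 m.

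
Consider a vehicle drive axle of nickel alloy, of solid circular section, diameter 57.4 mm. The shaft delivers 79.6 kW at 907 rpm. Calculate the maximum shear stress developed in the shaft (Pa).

2.26e7 Pa

ω = 2π·907/60 = 94.98 rad/s, so T = P/ω = 79.6×10³ / 94.98 = 838.1 N·m.
J = πd⁴/32 = π(0.0574)⁴/32 = 1.066×10^-6 m⁴.
τ_max = T·r/J = 838.1 × 0.0287 / 1.066×10^-6 = 2.257×10^7 Pa.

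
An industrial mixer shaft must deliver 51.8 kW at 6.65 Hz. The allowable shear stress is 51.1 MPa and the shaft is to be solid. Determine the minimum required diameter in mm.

ω = 2π·6.65 = 41.78 rad/s, so T = P/ω = 51.8×10³ / 41.78 = 1240 N·m.
For a solid shaft τ_max = 16T/(πd³), so d = (16T/(π τ_allow))^(1/3) = (16·1240/(π·5.11×10^7))^(1/3) = 0.04981 m.

49.8 mm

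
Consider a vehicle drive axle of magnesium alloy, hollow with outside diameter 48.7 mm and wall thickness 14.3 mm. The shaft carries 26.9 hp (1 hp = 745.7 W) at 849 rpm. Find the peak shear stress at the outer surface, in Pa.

1.02e7 Pa

ω = 2π·849/60 = 88.91 rad/s, so T = P/ω = 26.9×745.7 / 88.91 = 225.6 N·m.
J = π(d_o⁴ − d_i⁴)/32 = π(0.0487⁴ − 0.0201⁴)/32 = 5.362×10^-7 m⁴.
τ_max = T·r/J = 225.6 × 0.0244 / 5.362×10^-7 = 1.025×10^7 Pa.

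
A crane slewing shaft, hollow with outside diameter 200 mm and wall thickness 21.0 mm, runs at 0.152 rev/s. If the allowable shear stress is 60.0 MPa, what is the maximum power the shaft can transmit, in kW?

J = π(d_o⁴ − d_i⁴)/32 = π(0.200⁴ − 0.158⁴)/32 = 9.590×10^-5 m⁴.
T_max = τ_allow·J/r = 6.00×10^7 × 9.590×10^-5 / 0.100 = 57540 N·m.
ω = 2π·0.152 = 0.9550 rad/s, so P_max = T_max·ω = 5.495×10^4 W.

55.0 kW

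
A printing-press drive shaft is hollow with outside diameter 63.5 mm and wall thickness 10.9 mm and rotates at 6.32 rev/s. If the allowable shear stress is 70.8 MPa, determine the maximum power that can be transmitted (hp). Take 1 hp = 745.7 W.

154 hp

J = π(d_o⁴ − d_i⁴)/32 = π(0.0635⁴ − 0.0417⁴)/32 = 1.299×10^-6 m⁴.
T_max = τ_allow·J/r = 7.08×10^7 × 1.299×10^-6 / 0.0318 = 2897 N·m.
ω = 2π·6.32 = 39.71 rad/s, so P_max = T_max·ω = 1.151×10^5 W.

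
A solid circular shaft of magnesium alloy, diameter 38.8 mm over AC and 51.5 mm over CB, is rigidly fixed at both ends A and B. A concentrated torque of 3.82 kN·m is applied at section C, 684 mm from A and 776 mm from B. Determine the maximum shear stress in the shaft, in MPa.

Compatibility: T_A·a/J_AC = T_B·b/J_CB with T_A + T_B = T₀.
J_AC = 2.22×10^-7 m⁴, J_CB = 6.91×10^-7 m⁴, so T_A = T₀·(J_AC/a)/((J_AC/a)+(J_CB/b)) = 1023 N·m, T_B = 2797 N·m.
τ in each portion: τ_AC = 8.92×10^7 Pa, τ_CB = 1.04×10^8 Pa; maximum is in CB.
τ_max = T_CB·r/J = 2797·0.0257/6.91×10^-7 = 1.043×10^8 Pa.

104 MPa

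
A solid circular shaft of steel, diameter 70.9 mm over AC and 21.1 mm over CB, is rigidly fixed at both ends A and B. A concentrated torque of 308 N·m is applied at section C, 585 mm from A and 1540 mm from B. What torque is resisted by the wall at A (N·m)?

307 N·m

Compatibility: T_A·a/J_AC = T_B·b/J_CB with T_A + T_B = T₀.
J_AC = 2.48×10^-6 m⁴, J_CB = 1.95×10^-8 m⁴, so T_A = T₀·(J_AC/a)/((J_AC/a)+(J_CB/b)) = 307.1 N·m, T_B = 0.9150 N·m.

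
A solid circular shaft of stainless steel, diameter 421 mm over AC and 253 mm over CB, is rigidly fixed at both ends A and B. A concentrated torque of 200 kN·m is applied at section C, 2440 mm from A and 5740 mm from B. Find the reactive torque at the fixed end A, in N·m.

189000 N·m

Compatibility: T_A·a/J_AC = T_B·b/J_CB with T_A + T_B = T₀.
J_AC = 3.08×10^-3 m⁴, J_CB = 4.02×10^-4 m⁴, so T_A = T₀·(J_AC/a)/((J_AC/a)+(J_CB/b)) = 189500 N·m, T_B = 10510 N·m.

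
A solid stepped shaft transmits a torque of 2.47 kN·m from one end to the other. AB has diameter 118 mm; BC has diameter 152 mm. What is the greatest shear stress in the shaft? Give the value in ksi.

1.11 ksi

Under the same torque, τ_max = 16T/(πd³) is largest where d is smallest — segment AB (d = 118 mm).
τ_max = 16·2470/(π·(0.118)³) = 7.656×10^6 Pa.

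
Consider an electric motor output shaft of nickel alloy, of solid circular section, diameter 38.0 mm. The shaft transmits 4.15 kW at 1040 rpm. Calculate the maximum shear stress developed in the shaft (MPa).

ω = 2π·1040/60 = 108.9 rad/s, so T = P/ω = 4.15×10³ / 108.9 = 38.11 N·m.
J = πd⁴/32 = π(0.0380)⁴/32 = 2.047×10^-7 m⁴.
τ_max = T·r/J = 38.11 × 0.0190 / 2.047×10^-7 = 3.537×10^6 Pa.

3.54 MPa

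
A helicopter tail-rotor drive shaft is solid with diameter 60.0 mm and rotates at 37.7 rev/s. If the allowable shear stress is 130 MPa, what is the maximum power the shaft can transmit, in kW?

1310 kW

J = πd⁴/32 = π(0.0600)⁴/32 = 1.272×10^-6 m⁴.
T_max = τ_allow·J/r = 1.30×10^8 × 1.272×10^-6 / 0.0300 = 5513 N·m.
ω = 2π·37.7 = 236.9 rad/s, so P_max = T_max·ω = 1.306×10^6 W.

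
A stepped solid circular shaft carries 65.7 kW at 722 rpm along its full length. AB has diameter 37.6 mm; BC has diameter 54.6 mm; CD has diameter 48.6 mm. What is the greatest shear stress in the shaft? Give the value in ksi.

ω = 2π·722/60 = 75.61 rad/s, so T = P/ω = 65.7×10³ / 75.61 = 869.0 N·m.
Under the same torque, τ_max = 16T/(πd³) is largest where d is smallest — segment AB (d = 37.6 mm).
τ_max = 16·869.0/(π·(0.0376)³) = 8.325×10^7 Pa.

12.1 ksi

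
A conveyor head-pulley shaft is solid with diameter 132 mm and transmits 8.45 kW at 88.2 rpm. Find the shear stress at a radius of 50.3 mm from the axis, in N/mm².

ω = 2π·88.2/60 = 9.236 rad/s, so T = P/ω = 8.45×10³ / 9.236 = 914.9 N·m.
J = πd⁴/32 = π(0.132)⁴/32 = 2.981×10^-5 m⁴.
Shear stress varies linearly with radius: τ = T·r/J = 914.9 × 0.0503 / 2.981×10^-5 = 1.544×10^6 Pa.

1.54 N/mm²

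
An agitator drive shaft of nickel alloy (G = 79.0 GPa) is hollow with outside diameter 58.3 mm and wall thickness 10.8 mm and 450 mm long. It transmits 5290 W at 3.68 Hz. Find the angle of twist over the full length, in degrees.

ω = 2π·3.68 = 23.12 rad/s, so T = P/ω = 5290 / 23.12 = 228.8 N·m.
J = π(d_o⁴ − d_i⁴)/32 = π(0.0583⁴ − 0.0367⁴)/32 = 9.561×10^-7 m⁴.
θ = T·L/(G·J) = 228.8 × 0.450 / (79.0×10⁹ × 9.561×10^-7) = 1.363×10^-3 rad.

0.0781°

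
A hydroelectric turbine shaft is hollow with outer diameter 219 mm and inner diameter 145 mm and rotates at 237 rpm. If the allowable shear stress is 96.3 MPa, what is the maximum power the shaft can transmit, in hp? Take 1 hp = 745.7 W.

J = π(d_o⁴ − d_i⁴)/32 = π(0.219⁴ − 0.145⁴)/32 = 1.824×10^-4 m⁴.
T_max = τ_allow·J/r = 9.63×10^7 × 1.824×10^-4 / 0.110 = 160400 N·m.
ω = 2π·237/60 = 24.82 rad/s, so P_max = T_max·ω = 3.982×10^6 W.

5340 hp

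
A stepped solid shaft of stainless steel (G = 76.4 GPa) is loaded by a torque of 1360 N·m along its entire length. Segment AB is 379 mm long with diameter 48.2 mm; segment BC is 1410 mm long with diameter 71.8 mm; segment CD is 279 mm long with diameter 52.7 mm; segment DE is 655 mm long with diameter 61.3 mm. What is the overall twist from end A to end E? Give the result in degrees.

J_AB = π(0.0482)⁴/32 = 5.30×10^-7 m⁴; J_BC = π(0.0718)⁴/32 = 2.61×10^-6 m⁴; J_CD = π(0.0527)⁴/32 = 7.57×10^-7 m⁴; J_DE = π(0.0613)⁴/32 = 1.39×10^-6 m⁴.
θ = (T/G)·Σ L_i/J_i = (1360/76.4×10⁹)·(0.379/5.30×10^-7 + 1.41/2.61×10^-6 + 0.279/7.57×10^-7 + 0.655/1.39×10^-6) = 0.03732 rad.

2.14°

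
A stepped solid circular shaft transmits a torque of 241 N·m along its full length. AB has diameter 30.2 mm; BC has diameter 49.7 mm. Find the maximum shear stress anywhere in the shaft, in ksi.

Under the same torque, τ_max = 16T/(πd³) is largest where d is smallest — segment AB (d = 30.2 mm).
τ_max = 16·241.0/(π·(0.0302)³) = 4.456×10^7 Pa.

6.46 ksi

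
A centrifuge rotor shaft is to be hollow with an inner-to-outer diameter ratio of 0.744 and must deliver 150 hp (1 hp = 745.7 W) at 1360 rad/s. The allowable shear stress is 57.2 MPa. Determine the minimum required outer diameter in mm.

21.9 mm

ω = 1360 rad/s, so T = P/ω = 150×745.7 / 1360 = 82.25 N·m.
For a hollow shaft with d_i/d_o = 0.744: τ_max = 16T/(π d_o³ (1−k⁴)), so d_o = [16T/(π τ_allow (1−k⁴))]^(1/3) = [16·82.25/(π·5.72×10^7·0.6936)]^(1/3) = 0.02194 m.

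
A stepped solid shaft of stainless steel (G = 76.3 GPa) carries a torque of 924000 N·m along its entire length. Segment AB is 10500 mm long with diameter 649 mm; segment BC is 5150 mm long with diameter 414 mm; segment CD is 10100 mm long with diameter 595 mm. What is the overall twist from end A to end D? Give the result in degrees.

2.23°

J_AB = π(0.649)⁴/32 = 0.0174 m⁴; J_BC = π(0.414)⁴/32 = 2.88×10^-3 m⁴; J_CD = π(0.595)⁴/32 = 0.0123 m⁴.
θ = (T/G)·Σ L_i/J_i = (924000/76.3×10⁹)·(10.5/0.0174 + 5.15/2.88×10^-3 + 10.1/0.0123) = 0.03887 rad.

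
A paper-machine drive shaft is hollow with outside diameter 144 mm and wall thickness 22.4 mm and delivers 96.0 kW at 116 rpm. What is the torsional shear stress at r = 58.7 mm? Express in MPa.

14.2 MPa

ω = 2π·116/60 = 12.15 rad/s, so T = P/ω = 96.0×10³ / 12.15 = 7903 N·m.
J = π(d_o⁴ − d_i⁴)/32 = π(0.144⁴ − 0.0992⁴)/32 = 3.271×10^-5 m⁴.
Shear stress varies linearly with radius: τ = T·r/J = 7903 × 0.0587 / 3.271×10^-5 = 1.418×10^7 Pa.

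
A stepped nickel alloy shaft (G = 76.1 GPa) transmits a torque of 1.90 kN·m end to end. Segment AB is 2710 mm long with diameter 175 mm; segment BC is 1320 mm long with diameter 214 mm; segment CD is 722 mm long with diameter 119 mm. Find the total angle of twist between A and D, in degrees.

0.104°

J_AB = π(0.175)⁴/32 = 9.21×10^-5 m⁴; J_BC = π(0.214)⁴/32 = 2.06×10^-4 m⁴; J_CD = π(0.119)⁴/32 = 1.97×10^-5 m⁴.
θ = (T/G)·Σ L_i/J_i = (1900/76.1×10⁹)·(2.71/9.21×10^-5 + 1.32/2.06×10^-4 + 0.722/1.97×10^-5) = 1.811×10^-3 rad.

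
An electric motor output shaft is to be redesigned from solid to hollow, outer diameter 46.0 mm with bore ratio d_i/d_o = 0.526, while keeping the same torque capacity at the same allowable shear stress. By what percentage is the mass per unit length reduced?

Equal τ_max and T ⇒ the solid shaft needs d_s³ = d_o³(1−k⁴), so d_s = 46.0·(1−0.526⁴)^(1/3) = 44.79 mm.
Area ratio A_h/A_s = d_o²(1−k²)/d_s² = (1−k²)/(1−k⁴)^(2/3) = 0.7628.
Mass saving = 1 − 0.7628 = 23.7 %.

23.7 %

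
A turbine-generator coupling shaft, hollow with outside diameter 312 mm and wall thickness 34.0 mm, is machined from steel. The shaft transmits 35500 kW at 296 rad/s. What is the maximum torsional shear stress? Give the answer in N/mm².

32.1 N/mm²

ω = 296 rad/s, so T = P/ω = 35500×10³ / 296.0 = 119900 N·m.
J = π(d_o⁴ − d_i⁴)/32 = π(0.312⁴ − 0.244⁴)/32 = 5.823×10^-4 m⁴.
τ_max = T·r/J = 119900 × 0.156 / 5.823×10^-4 = 3.213×10^7 Pa.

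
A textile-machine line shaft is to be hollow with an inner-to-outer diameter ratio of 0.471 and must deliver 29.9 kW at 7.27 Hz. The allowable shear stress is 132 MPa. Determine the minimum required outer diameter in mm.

29.8 mm

ω = 2π·7.27 = 45.68 rad/s, so T = P/ω = 29.9×10³ / 45.68 = 654.6 N·m.
For a hollow shaft with d_i/d_o = 0.471: τ_max = 16T/(π d_o³ (1−k⁴)), so d_o = [16T/(π τ_allow (1−k⁴))]^(1/3) = [16·654.6/(π·1.32×10^8·0.9508)]^(1/3) = 0.02984 m.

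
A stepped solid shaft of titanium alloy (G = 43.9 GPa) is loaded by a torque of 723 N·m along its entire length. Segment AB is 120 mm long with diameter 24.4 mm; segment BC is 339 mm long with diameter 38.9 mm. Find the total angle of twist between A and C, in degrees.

J_AB = π(0.0244)⁴/32 = 3.48×10^-8 m⁴; J_BC = π(0.0389)⁴/32 = 2.25×10^-7 m⁴.
θ = (T/G)·Σ L_i/J_i = (723.0/43.9×10⁹)·(0.120/3.48×10^-8 + 0.339/2.25×10^-7) = 0.08163 rad.

4.68°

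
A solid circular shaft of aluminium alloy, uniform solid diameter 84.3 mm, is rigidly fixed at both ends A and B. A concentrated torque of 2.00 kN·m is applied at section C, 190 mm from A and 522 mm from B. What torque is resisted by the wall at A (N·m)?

With uniform GJ and both ends fixed, compatibility θ_AC = θ_CB gives T_A·a = T_B·b, together with T_A + T_B = T₀.
T_A = T₀·b/(a+b) = 2000·522/712.0 = 1466 N·m; T_B = 533.7 N·m.

1470 N·m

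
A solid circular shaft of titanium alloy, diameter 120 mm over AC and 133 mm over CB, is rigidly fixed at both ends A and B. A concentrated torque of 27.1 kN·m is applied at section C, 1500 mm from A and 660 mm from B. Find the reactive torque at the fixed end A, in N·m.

Compatibility: T_A·a/J_AC = T_B·b/J_CB with T_A + T_B = T₀.
J_AC = 2.04×10^-5 m⁴, J_CB = 3.07×10^-5 m⁴, so T_A = T₀·(J_AC/a)/((J_AC/a)+(J_CB/b)) = 6118 N·m, T_B = 20980 N·m.

6120 N·m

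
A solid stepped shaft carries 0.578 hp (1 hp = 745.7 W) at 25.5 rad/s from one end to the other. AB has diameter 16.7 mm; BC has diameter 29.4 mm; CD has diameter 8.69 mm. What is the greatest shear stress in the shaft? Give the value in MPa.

131 MPa

ω = 25.5 rad/s, so T = P/ω = 0.578×745.7 / 25.50 = 16.90 N·m.
Under the same torque, τ_max = 16T/(πd³) is largest where d is smallest — segment CD (d = 8.69 mm).
τ_max = 16·16.90/(π·(0.00869)³) = 1.312×10^8 Pa.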